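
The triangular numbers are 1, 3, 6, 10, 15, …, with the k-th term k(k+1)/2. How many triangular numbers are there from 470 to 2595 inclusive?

The n-th triangular number is n(n+1)/2.
Smallest index with value ≥ 470: n = 31 (giving 496).
Largest index with value ≤ 2595: n = 71 (giving 2556).
Indices 31 through 71: 41 terms.

41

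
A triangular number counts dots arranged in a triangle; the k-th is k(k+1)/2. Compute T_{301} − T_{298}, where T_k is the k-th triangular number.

301·302/2 = 45451 and 298·299/2 = 44551.
Difference: 45451 − 44551 = 900.

900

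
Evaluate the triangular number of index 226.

226·227/2 = 51302/2 = 25651.

25651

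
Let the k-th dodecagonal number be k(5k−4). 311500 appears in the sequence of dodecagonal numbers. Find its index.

Set n(5n−4) = 311500, giving 5n² − 4n − 311500 = 0.
So n = (4 + 2496) / 10 = 2500/10 = 250.

250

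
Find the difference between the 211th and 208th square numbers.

211² = 44521 and 208² = 43264.
Difference: 44521 − 43264 = 1257.

1257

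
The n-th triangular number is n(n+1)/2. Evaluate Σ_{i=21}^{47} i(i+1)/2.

Σ i(i+1)/2 = (Σi² + Σi) / 2 over i = 21..47.
Σi = 1128 − 210 = 918 and Σi² = 35720 − 2870 = 32850.
(1·32850 + 1·918) / 2 = 33768/2 = 16884.

16884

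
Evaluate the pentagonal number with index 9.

117

9·(3·9 − 1)/2 = 9·26/2 = 9·13 = 117.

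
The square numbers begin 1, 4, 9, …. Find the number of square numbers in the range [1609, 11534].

The n-th square number is n².
Smallest index with value ≥ 1609: n = 41 (giving 1681).
Largest index with value ≤ 11534: n = 107 (giving 11449).
Indices 41 through 107: 67 terms.

67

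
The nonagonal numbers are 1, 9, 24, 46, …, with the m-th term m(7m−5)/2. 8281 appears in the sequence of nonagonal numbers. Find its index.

49

Set n(7n−5)/2 = 8281, giving 7n² − 5n − 16562 = 0.
The discriminant is 25 + 56·8281 = 463761, and √463761 = 681.
So n = (5 + 681) / 14 = 686/14 = 49.
Check: 49·(7·49 − 5)/2 = 8281. ✓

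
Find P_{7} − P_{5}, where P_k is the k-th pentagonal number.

7·(3·7 − 1)/2 = 70 and 5·(3·5 − 1)/2 = 35.
Difference: 70 − 35 = 35.

35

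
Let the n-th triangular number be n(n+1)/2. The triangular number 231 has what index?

Set n(n+1)/2 = 231, giving n² + n − 462 = 0.
So n = (-1 + 43) / 2 = 42/2 = 21.

21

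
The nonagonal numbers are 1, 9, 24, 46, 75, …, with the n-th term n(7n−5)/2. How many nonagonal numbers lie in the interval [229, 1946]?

15

The n-th nonagonal number is n(7n−5)/2.
Smallest index with value ≥ 229: n = 9 (giving 261).
Largest index with value ≤ 1946: n = 23 (giving 1794).
Indices 9 through 23: 15 terms.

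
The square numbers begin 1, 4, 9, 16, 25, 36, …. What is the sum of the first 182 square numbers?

2026115

Σ_{i=1}^{182} i² = 182·183·365/6 = 2026115.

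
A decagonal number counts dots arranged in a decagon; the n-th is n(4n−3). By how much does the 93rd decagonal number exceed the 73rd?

93·(4·93 − 3) = 34317 and 73·(4·73 − 3) = 21097.
Difference: 34317 − 21097 = 13220.

13220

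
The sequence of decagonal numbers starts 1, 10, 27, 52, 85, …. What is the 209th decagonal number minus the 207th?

209·(4·209 − 3) = 174097 and 207·(4·207 − 3) = 170775.
Difference: 174097 − 170775 = 3322.

3322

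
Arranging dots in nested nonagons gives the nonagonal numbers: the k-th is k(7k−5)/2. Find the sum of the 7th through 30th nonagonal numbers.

31664

Σ i(7i−5)/2 = (7Σi² − 5Σi) / 2 over i = 7..30.
Σi = 465 − 21 = 444 and Σi² = 9455 − 91 = 9364.
(7·9364 − 5·444) / 2 = 63328/2 = 31664.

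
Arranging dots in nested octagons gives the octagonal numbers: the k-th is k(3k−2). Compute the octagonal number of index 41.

4961

The 41st octagonal number is n(3n−2) with n = 41.
41·(3·41 − 2) = 41·121 = 4961.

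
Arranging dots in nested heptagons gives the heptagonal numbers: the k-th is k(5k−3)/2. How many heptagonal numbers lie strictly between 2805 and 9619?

29

The n-th heptagonal number is n(5n−3)/2.
Smallest index with value > 2805: n = 34 (giving 2839).
Largest index with value < 9619: n = 62 (giving 9517).
Indices 34 through 62: 29 terms.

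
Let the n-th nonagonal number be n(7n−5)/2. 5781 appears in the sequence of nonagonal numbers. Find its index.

Set n(7n−5)/2 = 5781, giving 7n² − 5n − 11562 = 0.
The discriminant is 25 + 56·5781 = 323761, and √323761 = 569.
So n = (5 + 569) / 14 = 574/14 = 41.
Check: 41·(7·41 − 5)/2 = 5781. ✓

41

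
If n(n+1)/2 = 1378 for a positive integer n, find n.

52

Set n(n+1)/2 = 1378, giving n² + n − 2756 = 0.
The discriminant is 1 + 8·1378 = 11025, and √11025 = 105.
So n = (-1 + 105) / 2 = 104/2 = 52.
Check: 52·53/2 = 1378. ✓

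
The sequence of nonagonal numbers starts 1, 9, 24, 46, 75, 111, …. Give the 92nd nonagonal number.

29394

The 92nd nonagonal number is n(7n−5)/2 with n = 92.
92·(7·92 − 5)/2 = 92·639/2 = 29394.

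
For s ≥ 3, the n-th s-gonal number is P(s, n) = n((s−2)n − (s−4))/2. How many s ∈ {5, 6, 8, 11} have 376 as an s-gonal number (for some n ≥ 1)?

1

s = 5: P(5, 16) = 376. ✓
s = 6: P(6, 13) = 325 and P(6, 14) = 378; 376 is not s-gonal.
s = 8: P(8, 11) = 341 and P(8, 12) = 408; 376 is not s-gonal.
s = 11: P(11, 9) = 333 and P(11, 10) = 415; 376 is not s-gonal.
Hits: s ∈ {5} → 1.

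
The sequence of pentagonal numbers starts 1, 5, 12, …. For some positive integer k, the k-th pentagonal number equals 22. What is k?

4

Set n(3n−1)/2 = 22, giving 3n² − n − 44 = 0.
The discriminant is 1 + 24·22 = 529, and √529 = 23.
So n = (1 + 23) / 6 = 24/6 = 4.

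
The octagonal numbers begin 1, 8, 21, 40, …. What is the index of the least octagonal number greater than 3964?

Solve n(3n−2) > 3964 for integer n.
The largest n with value ≤ 3964 is 36 (since 3816 ≤ 3964 < 4033), so the first above is n = 37, value 4033.

37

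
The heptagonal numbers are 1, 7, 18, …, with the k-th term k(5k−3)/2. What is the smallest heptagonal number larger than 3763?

3940

Solve n(5n−3)/2 > 3763 for integer n.
The largest n with value ≤ 3763 is 39 (since 3744 ≤ 3763 < 3940), so the first above is n = 40, value 3940.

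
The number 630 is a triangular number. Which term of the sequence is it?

35

Set n(n+1)/2 = 630, giving n² + n − 1260 = 0.
So n = (-1 + 71) / 2 = 70/2 = 35.
Check: 35·36/2 = 630. ✓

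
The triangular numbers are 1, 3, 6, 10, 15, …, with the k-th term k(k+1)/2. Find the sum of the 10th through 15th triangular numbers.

515

Σ i(i+1)/2 = (Σi² + Σi) / 2 over i = 10..15.
Σi = 120 − 45 = 75 and Σi² = 1240 − 285 = 955.
(1·955 + 1·75) / 2 = 1030/2 = 515.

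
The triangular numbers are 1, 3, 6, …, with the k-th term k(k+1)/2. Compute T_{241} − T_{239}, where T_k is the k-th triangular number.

241·242/2 = 29161 and 239·240/2 = 28680.
Difference: 29161 − 28680 = 481.

481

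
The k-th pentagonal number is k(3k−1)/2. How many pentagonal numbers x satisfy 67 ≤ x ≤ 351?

9

The n-th pentagonal number is n(3n−1)/2.
Smallest index with value ≥ 67: n = 7 (giving 70).
Largest index with value ≤ 351: n = 15 (giving 330).
Indices 7 through 15: 9 terms.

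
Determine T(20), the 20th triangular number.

The 20th triangular number is n(n+1)/2 with n = 20.
20·21/2 = 420/2 = 210.

210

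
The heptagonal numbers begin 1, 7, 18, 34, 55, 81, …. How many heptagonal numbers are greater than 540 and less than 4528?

27

The n-th heptagonal number is n(5n−3)/2.
Smallest index with value > 540: n = 16 (giving 616).
Largest index with value < 4528: n = 42 (giving 4347).
Indices 16 through 42: 27 terms.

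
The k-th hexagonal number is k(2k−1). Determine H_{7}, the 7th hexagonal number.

The 7th hexagonal number is n(2n−1) with n = 7.
7·(2·7 − 1) = 7·13 = 91.

91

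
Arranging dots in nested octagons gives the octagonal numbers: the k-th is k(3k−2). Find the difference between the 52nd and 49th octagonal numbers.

903

52·(3·52 − 2) = 8008 and 49·(3·49 − 2) = 7105.
Difference: 8008 − 7105 = 903.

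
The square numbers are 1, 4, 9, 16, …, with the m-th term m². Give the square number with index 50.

2500

50² = 2500.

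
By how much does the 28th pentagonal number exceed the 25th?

237

28·(3·28 − 1)/2 = 1162 and 25·(3·25 − 1)/2 = 925.
Difference: 1162 − 925 = 237.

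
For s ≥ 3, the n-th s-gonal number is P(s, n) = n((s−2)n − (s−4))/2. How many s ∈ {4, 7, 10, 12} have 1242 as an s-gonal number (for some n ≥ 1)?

s = 4: P(4, 35) = 1225 and P(4, 36) = 1296; 1242 is not s-gonal.
s = 7: P(7, 22) = 1177 and P(7, 23) = 1288; 1242 is not s-gonal.
s = 10: P(10, 18) = 1242. ✓
s = 12: P(12, 16) = 1216 and P(12, 17) = 1377; 1242 is not s-gonal.
Hits: s ∈ {10} → 1.

1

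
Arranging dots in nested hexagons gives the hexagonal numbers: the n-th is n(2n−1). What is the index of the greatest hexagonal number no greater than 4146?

Solve n(2n−1) ≤ 4146 for integer n.
n = 45 gives 4005 ≤ 4146, while n = 46 gives 4186 > 4146; so the answer is index 45.

45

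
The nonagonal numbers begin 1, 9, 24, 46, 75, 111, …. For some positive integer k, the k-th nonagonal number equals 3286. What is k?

Set n(7n−5)/2 = 3286, giving 7n² − 5n − 6572 = 0.
So n = (5 + 429) / 14 = 434/14 = 31.

31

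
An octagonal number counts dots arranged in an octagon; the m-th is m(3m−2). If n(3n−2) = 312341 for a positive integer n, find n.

Set n(3n−2) = 312341, giving 3n² − 2n − 312341 = 0.
The discriminant is 4 + 12·312341 = 3748096, and √3748096 = 1936.
So n = (2 + 1936) / 6 = 1938/6 = 323.
Check: 323·(3·323 − 2) = 312341. ✓

323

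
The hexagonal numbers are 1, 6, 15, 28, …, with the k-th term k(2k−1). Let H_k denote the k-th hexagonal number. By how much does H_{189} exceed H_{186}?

2247

189·(2·189 − 1) = 71253 and 186·(2·186 − 1) = 69006.
Difference: 71253 − 69006 = 2247.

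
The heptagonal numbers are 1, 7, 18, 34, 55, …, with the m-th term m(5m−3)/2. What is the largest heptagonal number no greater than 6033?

Solve n(5n−3)/2 ≤ 6033 for integer n.
n = 49 gives 5929 ≤ 6033, while n = 50 gives 6175 > 6033; so the answer is 5929.

5929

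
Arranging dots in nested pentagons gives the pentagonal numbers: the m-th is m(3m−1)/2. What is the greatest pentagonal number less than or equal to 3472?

3432

Solve n(3n−1)/2 ≤ 3472 for integer n.
n = 48 gives 3432 ≤ 3472, while n = 49 gives 3577 > 3472; so the answer is 3432.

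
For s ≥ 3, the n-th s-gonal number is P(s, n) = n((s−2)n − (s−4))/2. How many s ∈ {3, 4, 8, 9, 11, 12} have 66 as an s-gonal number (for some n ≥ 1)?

1

s = 3: P(3, 11) = 66. ✓
s = 4: P(4, 8) = 64 and P(4, 9) = 81; 66 is not s-gonal.
s = 8: P(8, 5) = 65 and P(8, 6) = 96; 66 is not s-gonal.
s = 9: P(9, 4) = 46 and P(9, 5) = 75; 66 is not s-gonal.
s = 11: P(11, 4) = 58 and P(11, 5) = 95; 66 is not s-gonal.
s = 12: P(12, 4) = 64 and P(12, 5) = 105; 66 is not s-gonal.
Hits: s ∈ {3} → 1.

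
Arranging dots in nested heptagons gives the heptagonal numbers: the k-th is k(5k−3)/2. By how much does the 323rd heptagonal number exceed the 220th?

323·(5·323 − 3)/2 = 260338 and 220·(5·220 − 3)/2 = 120670.
Difference: 260338 − 120670 = 139668.

139668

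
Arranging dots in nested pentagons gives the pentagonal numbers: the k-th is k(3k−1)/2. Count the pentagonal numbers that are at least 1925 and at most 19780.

The n-th pentagonal number is n(3n−1)/2.
Smallest index with value ≥ 1925: n = 36 (giving 1926).
Largest index with value ≤ 19780: n = 115 (giving 19780).
Indices 36 through 115: 80 terms.

80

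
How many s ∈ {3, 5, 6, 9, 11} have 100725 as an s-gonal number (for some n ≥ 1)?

2

s = 3: P(3, 448) = 100576 and P(3, 449) = 101025; 100725 is not s-gonal.
s = 5: P(5, 259) = 100492 and P(5, 260) = 101270; 100725 is not s-gonal.
s = 6: P(6, 224) = 100128 and P(6, 225) = 101025; 100725 is not s-gonal.
s = 9: P(9, 170) = 100725. ✓
s = 11: P(11, 150) = 100725. ✓
Hits: s ∈ {9, 11} → 2.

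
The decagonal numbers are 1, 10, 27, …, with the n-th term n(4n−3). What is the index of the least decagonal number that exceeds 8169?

46

Solve n(4n−3) > 8169 for integer n.
The largest n with value ≤ 8169 is 45 (since 7965 ≤ 8169 < 8326), so the first above is n = 46, value 8326.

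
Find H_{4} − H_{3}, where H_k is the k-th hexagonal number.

Consecutive hexagonal numbers differ by 4n − 3: here 4·4 − 3 = 13.

13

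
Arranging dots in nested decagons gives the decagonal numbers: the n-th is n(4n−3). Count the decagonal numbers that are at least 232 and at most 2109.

16

The n-th decagonal number is n(4n−3).
Smallest index with value ≥ 232: n = 8 (giving 232).
Largest index with value ≤ 2109: n = 23 (giving 2047).
Indices 8 through 23: 16 terms.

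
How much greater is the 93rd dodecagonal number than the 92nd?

Consecutive dodecagonal numbers differ by 10n − 9: here 10·93 − 9 = 921.

921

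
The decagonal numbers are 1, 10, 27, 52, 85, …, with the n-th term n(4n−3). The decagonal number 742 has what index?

Set n(4n−3) = 742, giving 4n² − 3n − 742 = 0.
The discriminant is 9 + 16·742 = 11881, and √11881 = 109.
So n = (3 + 109) / 8 = 112/8 = 14.

14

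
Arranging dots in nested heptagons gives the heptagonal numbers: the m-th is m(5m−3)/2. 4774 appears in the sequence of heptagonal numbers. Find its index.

44

Set n(5n−3)/2 = 4774, giving 5n² − 3n − 9548 = 0.
So n = (3 + 437) / 10 = 440/10 = 44.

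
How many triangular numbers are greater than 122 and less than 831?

The n-th triangular number is n(n+1)/2.
Smallest index with value > 122: n = 16 (giving 136).
Largest index with value < 831: n = 40 (giving 820).
Indices 16 through 40: 25 terms.

25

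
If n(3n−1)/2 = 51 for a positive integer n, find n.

6

Set n(3n−1)/2 = 51, giving 3n² − n − 102 = 0.
So n = (1 + 35) / 6 = 36/6 = 6.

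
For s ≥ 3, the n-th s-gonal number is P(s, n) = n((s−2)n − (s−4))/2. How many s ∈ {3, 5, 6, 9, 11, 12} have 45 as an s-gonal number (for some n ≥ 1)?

2

s = 3: P(3, 9) = 45. ✓
s = 5: P(5, 5) = 35 and P(5, 6) = 51; 45 is not s-gonal.
s = 6: P(6, 5) = 45. ✓
s = 9: P(9, 3) = 24 and P(9, 4) = 46; 45 is not s-gonal.
s = 11: P(11, 3) = 30 and P(11, 4) = 58; 45 is not s-gonal.
s = 12: P(12, 3) = 33 and P(12, 4) = 64; 45 is not s-gonal.
Hits: s ∈ {3, 6} → 2.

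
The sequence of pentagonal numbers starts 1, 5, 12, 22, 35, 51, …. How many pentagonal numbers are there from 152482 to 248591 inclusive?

89

The n-th pentagonal number is n(3n−1)/2.
Smallest index with value ≥ 152482: n = 319 (giving 152482).
Largest index with value ≤ 248591: n = 407 (giving 248270).
Indices 319 through 407: 89 terms.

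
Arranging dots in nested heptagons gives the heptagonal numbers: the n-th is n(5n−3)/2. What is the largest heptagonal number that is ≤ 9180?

8910

Solve n(5n−3)/2 ≤ 9180 for integer n.
n = 60 gives 8910 ≤ 9180, while n = 61 gives 9211 > 9180; so the answer is 8910.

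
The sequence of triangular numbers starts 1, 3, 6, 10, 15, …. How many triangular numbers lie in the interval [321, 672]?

The n-th triangular number is n(n+1)/2.
Smallest index with value ≥ 321: n = 25 (giving 325).
Largest index with value ≤ 672: n = 36 (giving 666).
Indices 25 through 36: 12 terms.

12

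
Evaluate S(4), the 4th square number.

16

The 4th square number is n² with n = 4.
4² = 16.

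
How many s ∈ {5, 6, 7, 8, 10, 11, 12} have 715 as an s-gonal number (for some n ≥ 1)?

2

s = 5: P(5, 22) = 715. ✓
s = 6: P(6, 19) = 703 and P(6, 20) = 780; 715 is not s-gonal.
s = 7: P(7, 17) = 697 and P(7, 18) = 783; 715 is not s-gonal.
s = 8: P(8, 15) = 645 and P(8, 16) = 736; 715 is not s-gonal.
s = 10: P(10, 13) = 637 and P(10, 14) = 742; 715 is not s-gonal.
s = 11: P(11, 13) = 715. ✓
s = 12: P(12, 12) = 672 and P(12, 13) = 793; 715 is not s-gonal.
Hits: s ∈ {5, 11} → 2.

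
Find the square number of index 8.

64

8² = 64.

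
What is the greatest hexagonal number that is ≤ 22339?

21945

Solve n(2n−1) ≤ 22339 for integer n.
n = 105 gives 21945 ≤ 22339, while n = 106 gives 22366 > 22339; so the answer is 21945.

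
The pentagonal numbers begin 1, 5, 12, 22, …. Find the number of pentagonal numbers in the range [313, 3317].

The n-th pentagonal number is n(3n−1)/2.
Smallest index with value ≥ 313: n = 15 (giving 330).
Largest index with value ≤ 3317: n = 47 (giving 3290).
Indices 15 through 47: 33 terms.

33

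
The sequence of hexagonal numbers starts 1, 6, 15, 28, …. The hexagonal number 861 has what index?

Set n(2n−1) = 861, giving 2n² − n − 861 = 0.
The discriminant is 1 + 8·861 = 6889, and √6889 = 83.
So n = (1 + 83) / 4 = 84/4 = 21.
Check: 21·(2·21 − 1) = 861. ✓

21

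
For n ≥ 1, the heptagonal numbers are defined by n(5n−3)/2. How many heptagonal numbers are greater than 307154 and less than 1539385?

434

The n-th heptagonal number is n(5n−3)/2.
Smallest index with value > 307154: n = 351 (giving 307476).
Largest index with value < 1539385: n = 784 (giving 1535464).
Indices 351 through 784: 434 terms.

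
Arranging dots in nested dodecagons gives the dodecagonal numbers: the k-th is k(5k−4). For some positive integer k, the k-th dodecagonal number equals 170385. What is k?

185

Set n(5n−4) = 170385, giving 5n² − 4n − 170385 = 0.
The discriminant is 16 + 20·170385 = 3407716, and √3407716 = 1846.
So n = (4 + 1846) / 10 = 1850/10 = 185.
Check: 185·(5·185 − 4) = 170385. ✓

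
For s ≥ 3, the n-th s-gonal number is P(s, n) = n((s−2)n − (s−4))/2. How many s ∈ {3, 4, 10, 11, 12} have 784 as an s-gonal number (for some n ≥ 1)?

s = 3: P(3, 39) = 780 and P(3, 40) = 820; 784 is not s-gonal.
s = 4: P(4, 28) = 784. ✓
s = 10: P(10, 14) = 742 and P(10, 15) = 855; 784 is not s-gonal.
s = 11: P(11, 13) = 715 and P(11, 14) = 833; 784 is not s-gonal.
s = 12: P(12, 12) = 672 and P(12, 13) = 793; 784 is not s-gonal.
Hits: s ∈ {4} → 1.

1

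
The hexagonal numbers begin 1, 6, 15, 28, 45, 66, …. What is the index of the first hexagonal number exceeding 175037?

Solve n(2n−1) > 175037 for integer n.
The largest n with value ≤ 175037 is 296 (since 174936 ≤ 175037 < 176121), so the first above is n = 297, value 176121.

297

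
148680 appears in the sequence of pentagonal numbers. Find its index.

315

Set n(3n−1)/2 = 148680, giving 3n² − n − 297360 = 0.
So n = (1 + 1889) / 6 = 1890/6 = 315.
Check: 315·(3·315 − 1)/2 = 148680. ✓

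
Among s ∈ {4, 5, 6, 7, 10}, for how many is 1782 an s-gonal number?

1

s = 4: P(4, 42) = 1764 and P(4, 43) = 1849; 1782 is not s-gonal.
s = 5: P(5, 34) = 1717 and P(5, 35) = 1820; 1782 is not s-gonal.
s = 6: P(6, 30) = 1770 and P(6, 31) = 1891; 1782 is not s-gonal.
s = 7: P(7, 27) = 1782. ✓
s = 10: P(10, 21) = 1701 and P(10, 22) = 1870; 1782 is not s-gonal.
Hits: s ∈ {7} → 1.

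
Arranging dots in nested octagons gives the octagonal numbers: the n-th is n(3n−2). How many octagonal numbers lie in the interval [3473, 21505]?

The n-th octagonal number is n(3n−2).
Smallest index with value ≥ 3473: n = 35 (giving 3605).
Largest index with value ≤ 21505: n = 85 (giving 21505).
Indices 35 through 85: 51 terms.

51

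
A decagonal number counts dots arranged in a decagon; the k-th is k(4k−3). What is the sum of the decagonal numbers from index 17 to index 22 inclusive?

Σ i(4i−3) = 4Σi² − 3Σi over i = 17..22.
Σi = 253 − 136 = 117 and Σi² = 3795 − 1496 = 2299.
4·2299 − 3·117 = 8845.

8845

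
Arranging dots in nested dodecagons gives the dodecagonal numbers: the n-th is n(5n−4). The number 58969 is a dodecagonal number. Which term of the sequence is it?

109

Set n(5n−4) = 58969, giving 5n² − 4n − 58969 = 0.
So n = (4 + 1086) / 10 = 1090/10 = 109.
Check: 109·(5·109 − 4) = 58969. ✓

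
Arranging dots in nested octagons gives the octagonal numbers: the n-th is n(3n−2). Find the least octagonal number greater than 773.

Solve n(3n−2) > 773 for integer n.
The largest n with value ≤ 773 is 16 (since 736 ≤ 773 < 833), so the first above is n = 17, value 833.

833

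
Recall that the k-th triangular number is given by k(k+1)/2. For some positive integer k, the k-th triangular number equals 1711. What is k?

58

Set n(n+1)/2 = 1711, giving n² + n − 3422 = 0.
The discriminant is 1 + 8·1711 = 13689, and √13689 = 117.
So n = (-1 + 117) / 2 = 116/2 = 58.
Check: 58·59/2 = 1711. ✓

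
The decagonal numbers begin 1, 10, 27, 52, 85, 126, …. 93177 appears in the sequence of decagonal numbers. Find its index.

153

Set n(4n−3) = 93177, giving 4n² − 3n − 93177 = 0.
The discriminant is 9 + 16·93177 = 1490841, and √1490841 = 1221.
So n = (3 + 1221) / 8 = 1224/8 = 153.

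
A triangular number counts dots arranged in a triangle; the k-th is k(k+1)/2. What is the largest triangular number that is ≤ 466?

465

Solve n(n+1)/2 ≤ 466 for integer n.
n = 30 gives 465 ≤ 466, while n = 31 gives 496 > 466; so the answer is 465.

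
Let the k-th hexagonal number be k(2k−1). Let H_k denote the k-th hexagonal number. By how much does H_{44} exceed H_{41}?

507

44·(2·44 − 1) = 3828 and 41·(2·41 − 1) = 3321.
Difference: 3828 − 3321 = 507.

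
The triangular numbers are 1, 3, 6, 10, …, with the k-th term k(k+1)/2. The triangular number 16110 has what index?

179

Set n(n+1)/2 = 16110, giving n² + n − 32220 = 0.
The discriminant is 1 + 8·16110 = 128881, and √128881 = 359.
So n = (-1 + 359) / 2 = 358/2 = 179.
Check: 179·180/2 = 16110. ✓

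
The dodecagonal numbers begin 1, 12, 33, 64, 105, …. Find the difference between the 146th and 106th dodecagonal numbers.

146·(5·146 − 4) = 105996 and 106·(5·106 − 4) = 55756.
Difference: 105996 − 55756 = 50240.

50240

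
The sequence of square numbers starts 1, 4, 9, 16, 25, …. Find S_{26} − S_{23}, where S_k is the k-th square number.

26² = 676 and 23² = 529.
Difference: 676 − 529 = 147.

147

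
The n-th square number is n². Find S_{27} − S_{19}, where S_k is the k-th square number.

368

27² = 729 and 19² = 361.
Difference: 729 − 361 = 368.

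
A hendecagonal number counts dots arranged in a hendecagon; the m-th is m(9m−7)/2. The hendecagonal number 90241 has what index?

142

Set n(9n−7)/2 = 90241, giving 9n² − 7n − 180482 = 0.
So n = (7 + 2549) / 18 = 2556/18 = 142.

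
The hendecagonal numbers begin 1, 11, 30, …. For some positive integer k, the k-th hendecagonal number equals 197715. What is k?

Set n(9n−7)/2 = 197715, giving 9n² − 7n − 395430 = 0.
So n = (7 + 3773) / 18 = 3780/18 = 210.
Check: 210·(9·210 − 7)/2 = 197715. ✓

210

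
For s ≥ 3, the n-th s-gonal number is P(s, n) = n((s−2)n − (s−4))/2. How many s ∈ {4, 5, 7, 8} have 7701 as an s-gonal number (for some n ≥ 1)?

s = 4: P(4, 87) = 7569 and P(4, 88) = 7744; 7701 is not s-gonal.
s = 5: P(5, 71) = 7526 and P(5, 72) = 7740; 7701 is not s-gonal.
s = 7: P(7, 55) = 7480 and P(7, 56) = 7756; 7701 is not s-gonal.
s = 8: P(8, 51) = 7701. ✓
Hits: s ∈ {8} → 1.

1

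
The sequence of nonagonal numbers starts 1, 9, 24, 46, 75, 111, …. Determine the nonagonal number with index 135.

63450

The 135th nonagonal number is n(7n−5)/2 with n = 135.
135·(7·135 − 5)/2 = 135·940/2 = 135·470 = 63450.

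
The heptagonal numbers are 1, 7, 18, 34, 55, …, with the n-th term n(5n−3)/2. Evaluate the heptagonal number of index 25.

1525

The 25th heptagonal number is n(5n−3)/2 with n = 25.
25·(5·25 − 3)/2 = 25·122/2 = 25·61 = 1525.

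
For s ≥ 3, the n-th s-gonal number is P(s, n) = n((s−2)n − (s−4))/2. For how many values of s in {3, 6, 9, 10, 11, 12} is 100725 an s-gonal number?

s = 3: P(3, 448) = 100576 and P(3, 449) = 101025; 100725 is not s-gonal.
s = 6: P(6, 224) = 100128 and P(6, 225) = 101025; 100725 is not s-gonal.
s = 9: P(9, 170) = 100725. ✓
s = 10: P(10, 159) = 100647 and P(10, 160) = 101920; 100725 is not s-gonal.
s = 11: P(11, 150) = 100725. ✓
s = 12: P(12, 142) = 100252 and P(12, 143) = 101673; 100725 is not s-gonal.
Hits: s ∈ {9, 11} → 2.

2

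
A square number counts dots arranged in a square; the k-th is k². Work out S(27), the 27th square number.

27² = 729.

729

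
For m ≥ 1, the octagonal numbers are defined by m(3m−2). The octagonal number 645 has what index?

15

Set n(3n−2) = 645, giving 3n² − 2n − 645 = 0.
The discriminant is 4 + 12·645 = 7744, and √7744 = 88.
So n = (2 + 88) / 6 = 90/6 = 15.
Check: 15·(3·15 − 2) = 645. ✓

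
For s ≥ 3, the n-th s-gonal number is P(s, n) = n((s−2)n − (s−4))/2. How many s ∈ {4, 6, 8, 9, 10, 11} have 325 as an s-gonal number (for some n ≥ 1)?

2

s = 4: P(4, 18) = 324 and P(4, 19) = 361; 325 is not s-gonal.
s = 6: P(6, 13) = 325. ✓
s = 8: P(8, 10) = 280 and P(8, 11) = 341; 325 is not s-gonal.
s = 9: P(9, 10) = 325. ✓
s = 10: P(10, 9) = 297 and P(10, 10) = 370; 325 is not s-gonal.
s = 11: P(11, 8) = 260 and P(11, 9) = 333; 325 is not s-gonal.
Hits: s ∈ {6, 9} → 2.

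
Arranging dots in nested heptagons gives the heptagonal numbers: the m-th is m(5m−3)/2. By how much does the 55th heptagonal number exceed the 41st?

3339

55·(5·55 − 3)/2 = 7480 and 41·(5·41 − 3)/2 = 4141.
Difference: 7480 − 4141 = 3339.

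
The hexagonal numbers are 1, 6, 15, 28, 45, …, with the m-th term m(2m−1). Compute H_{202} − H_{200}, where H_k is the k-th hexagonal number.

1606

202·(2·202 − 1) = 81406 and 200·(2·200 − 1) = 79800.
Difference: 81406 − 79800 = 1606.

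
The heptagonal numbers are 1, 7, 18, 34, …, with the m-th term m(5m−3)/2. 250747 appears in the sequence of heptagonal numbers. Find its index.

317

Set n(5n−3)/2 = 250747, giving 5n² − 3n − 501494 = 0.
The discriminant is 9 + 40·250747 = 10029889, and √10029889 = 3167.
So n = (3 + 3167) / 10 = 3170/10 = 317.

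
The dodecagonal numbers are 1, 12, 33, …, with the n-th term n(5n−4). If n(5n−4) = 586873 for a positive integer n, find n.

Set n(5n−4) = 586873, giving 5n² − 4n − 586873 = 0.
The discriminant is 16 + 20·586873 = 11737476, and √11737476 = 3426.
So n = (4 + 3426) / 10 = 3430/10 = 343.

343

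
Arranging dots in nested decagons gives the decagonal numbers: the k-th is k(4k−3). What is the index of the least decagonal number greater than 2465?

26

Solve n(4n−3) > 2465 for integer n.
The largest n with value ≤ 2465 is 25 (since 2425 ≤ 2465 < 2626), so the first above is n = 26, value 2626.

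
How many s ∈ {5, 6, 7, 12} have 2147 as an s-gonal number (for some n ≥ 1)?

s = 5: P(5, 38) = 2147. ✓
s = 6: P(6, 33) = 2145 and P(6, 34) = 2278; 2147 is not s-gonal.
s = 7: P(7, 29) = 2059 and P(7, 30) = 2205; 2147 is not s-gonal.
s = 12: P(12, 21) = 2121 and P(12, 22) = 2332; 2147 is not s-gonal.
Hits: s ∈ {5} → 1.

1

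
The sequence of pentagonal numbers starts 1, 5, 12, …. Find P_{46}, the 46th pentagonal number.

3151

The 46th pentagonal number is n(3n−1)/2 with n = 46.
46·(3·46 − 1)/2 = 46·137/2 = 3151.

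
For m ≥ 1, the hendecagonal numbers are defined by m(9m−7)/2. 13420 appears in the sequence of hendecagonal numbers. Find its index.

55

Set n(9n−7)/2 = 13420, giving 9n² − 7n − 26840 = 0.
So n = (7 + 983) / 18 = 990/18 = 55.
Check: 55·(9·55 − 7)/2 = 13420. ✓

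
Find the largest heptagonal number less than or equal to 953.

Solve n(5n−3)/2 ≤ 953 for integer n.
n = 19 gives 874 ≤ 953, while n = 20 gives 970 > 953; so the answer is 874.

874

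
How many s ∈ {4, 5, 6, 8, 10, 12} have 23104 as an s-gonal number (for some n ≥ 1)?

s = 4: P(4, 152) = 23104. ✓
s = 5: P(5, 124) = 23002 and P(5, 125) = 23375; 23104 is not s-gonal.
s = 6: P(6, 107) = 22791 and P(6, 108) = 23220; 23104 is not s-gonal.
s = 8: P(8, 88) = 23056 and P(8, 89) = 23585; 23104 is not s-gonal.
s = 10: P(10, 76) = 22876 and P(10, 77) = 23485; 23104 is not s-gonal.
s = 12: P(12, 68) = 22848 and P(12, 69) = 23529; 23104 is not s-gonal.
Hits: s ∈ {4} → 1.

1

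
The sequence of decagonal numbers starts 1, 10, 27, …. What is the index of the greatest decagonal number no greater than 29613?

86

Solve n(4n−3) ≤ 29613 for integer n.
n = 86 gives 29326 ≤ 29613, while n = 87 gives 30015 > 29613; so the answer is index 86.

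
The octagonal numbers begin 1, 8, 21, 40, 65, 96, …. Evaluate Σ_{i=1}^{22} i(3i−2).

10879

Σ i(3i−2) = 3Σi² − 2Σi over i = 1..22.
Σi = 253 and Σi² = 3795.
3·3795 − 2·253 = 10879.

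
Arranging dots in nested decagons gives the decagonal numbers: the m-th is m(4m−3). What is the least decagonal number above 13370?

13747

Solve n(4n−3) > 13370 for integer n.
The largest n with value ≤ 13370 is 58 (since 13282 ≤ 13370 < 13747), so the first above is n = 59, value 13747.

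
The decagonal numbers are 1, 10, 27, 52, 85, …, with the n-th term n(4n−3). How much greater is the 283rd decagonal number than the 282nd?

Consecutive decagonal numbers differ by 8n − 7: here 8·283 − 7 = 2257.

2257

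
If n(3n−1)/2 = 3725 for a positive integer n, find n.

Set n(3n−1)/2 = 3725, giving 3n² − n − 7450 = 0.
So n = (1 + 299) / 6 = 300/6 = 50.

50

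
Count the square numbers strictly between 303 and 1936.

26

The n-th square number is n².
Smallest index with value > 303: n = 18 (giving 324).
Largest index with value < 1936: n = 43 (giving 1849).
Indices 18 through 43: 26 terms.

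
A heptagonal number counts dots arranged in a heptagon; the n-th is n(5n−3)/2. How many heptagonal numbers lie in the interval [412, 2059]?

16

The n-th heptagonal number is n(5n−3)/2.
Smallest index with value ≥ 412: n = 14 (giving 469).
Largest index with value ≤ 2059: n = 29 (giving 2059).
Indices 14 through 29: 16 terms.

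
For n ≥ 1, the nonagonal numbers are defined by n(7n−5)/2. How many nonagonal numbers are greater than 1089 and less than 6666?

25

The n-th nonagonal number is n(7n−5)/2.
Smallest index with value > 1089: n = 19 (giving 1216).
Largest index with value < 6666: n = 43 (giving 6364).
Indices 19 through 43: 25 terms.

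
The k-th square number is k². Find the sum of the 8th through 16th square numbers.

Σ_{i=8}^{16} i² = 1496 − 140 = 1356.

1356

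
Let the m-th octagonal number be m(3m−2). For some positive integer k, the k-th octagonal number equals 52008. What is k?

Set n(3n−2) = 52008, giving 3n² − 2n − 52008 = 0.
The discriminant is 4 + 12·52008 = 624100, and √624100 = 790.
So n = (2 + 790) / 6 = 792/6 = 132.

132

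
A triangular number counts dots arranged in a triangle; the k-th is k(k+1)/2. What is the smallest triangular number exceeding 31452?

31626

Solve n(n+1)/2 > 31452 for integer n.
The largest n with value ≤ 31452 is 250 (since 31375 ≤ 31452 < 31626), so the first above is n = 251, value 31626.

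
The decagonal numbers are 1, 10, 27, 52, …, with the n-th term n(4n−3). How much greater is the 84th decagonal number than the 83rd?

665

Consecutive decagonal numbers differ by 8n − 7: here 8·84 − 7 = 665.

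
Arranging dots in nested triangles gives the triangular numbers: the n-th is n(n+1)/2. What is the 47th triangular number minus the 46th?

47

Consecutive triangular numbers differ by n: T_{47} − T_{46} = 47.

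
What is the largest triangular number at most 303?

300

Solve n(n+1)/2 ≤ 303 for integer n.
n = 24 gives 300 ≤ 303, while n = 25 gives 325 > 303; so the answer is 300.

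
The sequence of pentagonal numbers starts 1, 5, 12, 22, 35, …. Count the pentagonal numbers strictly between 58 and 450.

The n-th pentagonal number is n(3n−1)/2.
Smallest index with value > 58: n = 7 (giving 70).
Largest index with value < 450: n = 17 (giving 425).
Indices 7 through 17: 11 terms.

11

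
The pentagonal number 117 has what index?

9

Set n(3n−1)/2 = 117, giving 3n² − n − 234 = 0.
The discriminant is 1 + 24·117 = 2809, and √2809 = 53.
So n = (1 + 53) / 6 = 54/6 = 9.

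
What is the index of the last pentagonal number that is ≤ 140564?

Solve n(3n−1)/2 ≤ 140564 for integer n.
n = 306 gives 140301 ≤ 140564, while n = 307 gives 141220 > 140564; so the answer is index 306.

306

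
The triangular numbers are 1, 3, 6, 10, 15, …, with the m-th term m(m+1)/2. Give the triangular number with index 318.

318·319/2 = 101442/2 = 50721.

50721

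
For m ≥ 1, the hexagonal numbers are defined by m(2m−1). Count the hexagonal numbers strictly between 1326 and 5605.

The n-th hexagonal number is n(2n−1).
Smallest index with value > 1326: n = 27 (giving 1431).
Largest index with value < 5605: n = 53 (giving 5565).
Indices 27 through 53: 27 terms.

27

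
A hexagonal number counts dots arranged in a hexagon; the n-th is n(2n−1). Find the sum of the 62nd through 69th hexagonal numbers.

68204

Σ i(2i−1) = 2Σi² − Σi over i = 62..69.
Σi = 2415 − 1891 = 524 and Σi² = 111895 − 77531 = 34364.
2·34364 − 1·524 = 68204.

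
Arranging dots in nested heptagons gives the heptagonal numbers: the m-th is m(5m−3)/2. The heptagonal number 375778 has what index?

Set n(5n−3)/2 = 375778, giving 5n² − 3n − 751556 = 0.
The discriminant is 9 + 40·375778 = 15031129, and √15031129 = 3877.
So n = (3 + 3877) / 10 = 3880/10 = 388.

388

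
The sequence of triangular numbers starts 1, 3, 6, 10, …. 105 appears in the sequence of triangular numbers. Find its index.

14

Set n(n+1)/2 = 105, giving n² + n − 210 = 0.
So n = (-1 + 29) / 2 = 28/2 = 14.
Check: 14·15/2 = 105. ✓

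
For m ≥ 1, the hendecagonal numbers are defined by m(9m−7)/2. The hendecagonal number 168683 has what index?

Set n(9n−7)/2 = 168683, giving 9n² − 7n − 337366 = 0.
The discriminant is 49 + 72·168683 = 12145225, and √12145225 = 3485.
So n = (7 + 3485) / 18 = 3492/18 = 194.

194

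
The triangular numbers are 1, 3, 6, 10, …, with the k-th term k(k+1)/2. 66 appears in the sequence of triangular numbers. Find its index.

Set n(n+1)/2 = 66, giving n² + n − 132 = 0.
So n = (-1 + 23) / 2 = 22/2 = 11.
Check: 11·12/2 = 66. ✓

11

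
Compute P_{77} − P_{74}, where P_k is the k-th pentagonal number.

77·(3·77 − 1)/2 = 8855 and 74·(3·74 − 1)/2 = 8177.
Difference: 8855 − 8177 = 678.

678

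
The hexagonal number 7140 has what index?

Set n(2n−1) = 7140, giving 2n² − n − 7140 = 0.
So n = (1 + 239) / 4 = 240/4 = 60.
Check: 60·(2·60 − 1) = 7140. ✓

60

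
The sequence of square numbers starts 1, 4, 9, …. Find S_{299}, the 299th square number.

89401

The 299th square number is n² with n = 299.
299² = 89401.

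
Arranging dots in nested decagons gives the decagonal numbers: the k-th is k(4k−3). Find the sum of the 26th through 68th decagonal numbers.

400373

Σ i(4i−3) = 4Σi² − 3Σi over i = 26..68.
Σi = 2346 − 325 = 2021 and Σi² = 107134 − 5525 = 101609.
4·101609 − 3·2021 = 400373.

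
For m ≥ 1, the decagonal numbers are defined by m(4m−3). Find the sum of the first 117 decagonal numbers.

2142231

Σ i(4i−3) = 4Σi² − 3Σi over i = 1..117.
Σi = 6903 and Σi² = 540735.
4·540735 − 3·6903 = 2142231.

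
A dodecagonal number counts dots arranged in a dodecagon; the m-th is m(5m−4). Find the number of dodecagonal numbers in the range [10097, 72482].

75

The n-th dodecagonal number is n(5n−4).
Smallest index with value ≥ 10097: n = 46 (giving 10396).
Largest index with value ≤ 72482: n = 120 (giving 71520).
Indices 46 through 120: 75 terms.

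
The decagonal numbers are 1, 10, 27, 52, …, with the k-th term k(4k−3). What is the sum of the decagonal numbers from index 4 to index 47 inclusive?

Σ i(4i−3) = 4Σi² − 3Σi over i = 4..47.
Σi = 1128 − 6 = 1122 and Σi² = 35720 − 14 = 35706.
4·35706 − 3·1122 = 139458.

139458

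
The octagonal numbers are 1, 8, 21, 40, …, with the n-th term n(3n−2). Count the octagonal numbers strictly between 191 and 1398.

13

The n-th octagonal number is n(3n−2).
Smallest index with value > 191: n = 9 (giving 225).
Largest index with value < 1398: n = 21 (giving 1281).
Indices 9 through 21: 13 terms.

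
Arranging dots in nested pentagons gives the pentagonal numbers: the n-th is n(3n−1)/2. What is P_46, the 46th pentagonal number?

3151

The 46th pentagonal number is n(3n−1)/2 with n = 46.
46·(3·46 − 1)/2 = 46·137/2 = 3151.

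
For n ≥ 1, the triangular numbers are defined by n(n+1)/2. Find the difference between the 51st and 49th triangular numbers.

51·52/2 = 1326 and 49·50/2 = 1225.
Difference: 1326 − 1225 = 101.

101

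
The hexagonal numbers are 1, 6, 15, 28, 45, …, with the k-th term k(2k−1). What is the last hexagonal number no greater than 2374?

Solve n(2n−1) ≤ 2374 for integer n.
n = 34 gives 2278 ≤ 2374, while n = 35 gives 2415 > 2374; so the answer is 2278.

2278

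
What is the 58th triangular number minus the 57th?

Consecutive triangular numbers differ by n: T_{58} − T_{57} = 58.

58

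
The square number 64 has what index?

We need n² = 64, so n = √64 = 8.
Check: 8² = 64. ✓

8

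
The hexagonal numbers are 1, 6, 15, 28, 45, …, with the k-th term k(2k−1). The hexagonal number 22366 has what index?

Set n(2n−1) = 22366, giving 2n² − n − 22366 = 0.
The discriminant is 1 + 8·22366 = 178929, and √178929 = 423.
So n = (1 + 423) / 4 = 424/4 = 106.

106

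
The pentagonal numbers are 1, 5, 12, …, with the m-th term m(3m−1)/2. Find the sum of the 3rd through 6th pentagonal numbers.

Σ i(3i−1)/2 = (3Σi² − Σi) / 2 over i = 3..6.
Σi = 21 − 3 = 18 and Σi² = 91 − 5 = 86.
(3·86 − 1·18) / 2 = 240/2 = 120.

120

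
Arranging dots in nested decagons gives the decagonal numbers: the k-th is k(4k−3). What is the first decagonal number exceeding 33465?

33580

Solve n(4n−3) > 33465 for integer n.
The largest n with value ≤ 33465 is 91 (since 32851 ≤ 33465 < 33580), so the first above is n = 92, value 33580.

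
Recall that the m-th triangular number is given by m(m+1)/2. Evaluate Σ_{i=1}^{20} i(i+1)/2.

Σ i(i+1)/2 = (Σi² + Σi) / 2 over i = 1..20.
Σi = 210 and Σi² = 2870.
(1·2870 + 1·210) / 2 = 3080/2 = 1540.

1540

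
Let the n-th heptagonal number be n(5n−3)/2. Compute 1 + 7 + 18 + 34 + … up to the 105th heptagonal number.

Σ i(5i−3)/2 = (5Σi² − 3Σi) / 2 over i = 1..105.
Σi = 5565 and Σi² = 391405.
(5·391405 − 3·5565) / 2 = 1940330/2 = 970165.

970165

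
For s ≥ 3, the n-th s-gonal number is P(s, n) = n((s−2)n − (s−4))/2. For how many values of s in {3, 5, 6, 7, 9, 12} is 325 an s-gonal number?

3

s = 3: P(3, 25) = 325. ✓
s = 5: P(5, 14) = 287 and P(5, 15) = 330; 325 is not s-gonal.
s = 6: P(6, 13) = 325. ✓
s = 7: P(7, 11) = 286 and P(7, 12) = 342; 325 is not s-gonal.
s = 9: P(9, 10) = 325. ✓
s = 12: P(12, 8) = 288 and P(12, 9) = 369; 325 is not s-gonal.
Hits: s ∈ {3, 6, 9} → 3.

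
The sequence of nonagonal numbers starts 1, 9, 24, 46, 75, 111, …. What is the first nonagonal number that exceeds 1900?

Solve n(7n−5)/2 > 1900 for integer n.
The largest n with value ≤ 1900 is 23 (since 1794 ≤ 1900 < 1956), so the first above is n = 24, value 1956.

1956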